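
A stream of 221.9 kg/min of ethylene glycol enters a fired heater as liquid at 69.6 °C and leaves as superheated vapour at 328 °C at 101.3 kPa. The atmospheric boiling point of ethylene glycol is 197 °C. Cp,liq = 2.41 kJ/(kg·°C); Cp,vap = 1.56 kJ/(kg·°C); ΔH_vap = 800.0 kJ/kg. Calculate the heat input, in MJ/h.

liquid 69.6→197 °C: 307.03 kJ/kg
vaporisation at 197 °C: 800 kJ/kg
vapour 197→328 °C: 204.36 kJ/kg
Δh = 307.03 + 800 + 204.36 = 1311.4 kJ/kg
Q = ṁ·Δh = 221.9 kg/min × 1311.4 kJ/kg = 291000 kJ/min
|Q| = 4850 kW = 17460 MJ/h

Q = 17500 MJ/h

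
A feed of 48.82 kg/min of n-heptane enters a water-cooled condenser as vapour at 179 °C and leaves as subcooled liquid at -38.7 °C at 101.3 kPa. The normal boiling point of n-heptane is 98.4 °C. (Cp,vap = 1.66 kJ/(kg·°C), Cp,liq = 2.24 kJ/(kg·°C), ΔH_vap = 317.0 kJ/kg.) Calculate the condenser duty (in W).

vapour 179→98.4 °C: -133.8 kJ/kg
condensation at 98.4 °C: -317 kJ/kg
liquid 98.4→-38.7 °C: -307.1 kJ/kg
Δh = -133.8 + -317 + -307.1 = -757.9 kJ/kg
Q = ṁ·Δh = 48.82 kg/min × -757.9 kJ/kg = -37001 kJ/min
|Q| = 616.68 kW = 616680 W

Q_c = 617000 W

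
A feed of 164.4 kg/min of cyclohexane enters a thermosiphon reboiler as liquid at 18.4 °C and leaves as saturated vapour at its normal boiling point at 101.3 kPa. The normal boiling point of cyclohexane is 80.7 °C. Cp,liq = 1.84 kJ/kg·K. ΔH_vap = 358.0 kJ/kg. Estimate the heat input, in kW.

liquid 18.4→80.7 °C: 114.63 kJ/kg
vaporisation at 80.7 °C: 358 kJ/kg
Δh = 114.63 + 358 = 472.63 kJ/kg
Q = ṁ·Δh = 164.4 kg/min × 472.63 kJ/kg = 77701 kJ/min
|Q| = 1295 kW

Q = 1300 kW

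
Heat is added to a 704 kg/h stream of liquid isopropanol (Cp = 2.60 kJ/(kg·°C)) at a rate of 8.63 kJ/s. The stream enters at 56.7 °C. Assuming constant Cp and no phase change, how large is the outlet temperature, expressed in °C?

Q = 8.63 kJ/s = 31068 kJ/h
ΔT = Q/(ṁ·Cp) = 31068/(704×2.60) = 16.973 K
T_out = 56.7 + 16.973 = 73.673 °C

T_out = 73.7 °C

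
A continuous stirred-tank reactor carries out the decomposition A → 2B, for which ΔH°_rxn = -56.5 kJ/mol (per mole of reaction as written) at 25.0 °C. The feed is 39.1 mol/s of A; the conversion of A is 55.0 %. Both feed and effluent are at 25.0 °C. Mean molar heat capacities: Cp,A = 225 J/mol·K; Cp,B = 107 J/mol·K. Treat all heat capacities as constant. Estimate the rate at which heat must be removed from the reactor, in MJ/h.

Q_out = 4370 MJ/h

Extent of reaction ξ = 0.550 × 39.1 = 21.505 mol/s
Reaction term: ξ·ΔH°_rxn = 21.505 × -56.5 = -1215 kJ/s
Q = ΔH = -1215 kJ/s = -1215 kW
Heat removed = 4374.1 MJ/h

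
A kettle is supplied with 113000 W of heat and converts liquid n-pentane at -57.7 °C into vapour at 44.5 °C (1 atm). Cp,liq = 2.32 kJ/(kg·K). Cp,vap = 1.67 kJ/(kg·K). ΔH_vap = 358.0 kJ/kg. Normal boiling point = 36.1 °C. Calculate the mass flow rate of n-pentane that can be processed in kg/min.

ṁ = 11.5 kg/min

Δh = 2.32×(36.1−-57.7) + 358.0 + 1.67×(44.5−36.1) = 589.64 kJ/kg
Q = 113000 W = 113 kJ/s = 6780 kJ/min
ṁ = Q/Δh = 6780 / 589.64 = 11.498 kg/min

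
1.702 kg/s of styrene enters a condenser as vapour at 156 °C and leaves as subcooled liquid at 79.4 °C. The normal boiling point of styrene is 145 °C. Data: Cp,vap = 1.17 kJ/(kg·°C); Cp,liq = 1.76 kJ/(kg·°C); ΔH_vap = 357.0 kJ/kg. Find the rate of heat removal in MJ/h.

vapour 156→145 °C: -12.87 kJ/kg
condensation at 145 °C: -357 kJ/kg
liquid 145→79.4 °C: -115.46 kJ/kg
Δh = -12.87 + -357 + -115.46 = -485.33 kJ/kg
Q = ṁ·Δh = 1.702 kg/s × -485.33 kJ/kg = -826.02 kJ/s
|Q| = 826.02 kW = 2973.7 MJ/h

Q_c = 2970 MJ/h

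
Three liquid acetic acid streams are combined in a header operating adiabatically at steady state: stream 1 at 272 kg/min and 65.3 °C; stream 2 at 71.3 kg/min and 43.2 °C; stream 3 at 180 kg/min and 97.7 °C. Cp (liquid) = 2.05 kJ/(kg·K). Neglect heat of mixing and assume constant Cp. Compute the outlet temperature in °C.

T_out = 73.4 °C

Adiabatic, steady state ⇒ Σ ṁᵢCp,ᵢ(T_out − Tᵢ) = 0
Σ ṁᵢCp,ᵢTᵢ = 272×2.05×65.3 + 71.3×2.05×43.2 + 180×2.05×97.7 = 78777
Σ ṁᵢCp,ᵢ = 272×2.05 + 71.3×2.05 + 180×2.05 = 1072.8
T_out = 78777 / 1072.8 = 73.434 °C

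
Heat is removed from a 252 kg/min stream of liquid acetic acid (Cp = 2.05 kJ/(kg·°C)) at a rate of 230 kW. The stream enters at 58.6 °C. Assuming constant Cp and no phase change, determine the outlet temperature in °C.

T_out = 31.9 °C

Q = 230 kW = 13800 kJ/min
ΔT = Q/(ṁ·Cp) = 13800/(252×2.05) = 26.713 K
T_out = 58.6 − 26.713 = 31.887 °C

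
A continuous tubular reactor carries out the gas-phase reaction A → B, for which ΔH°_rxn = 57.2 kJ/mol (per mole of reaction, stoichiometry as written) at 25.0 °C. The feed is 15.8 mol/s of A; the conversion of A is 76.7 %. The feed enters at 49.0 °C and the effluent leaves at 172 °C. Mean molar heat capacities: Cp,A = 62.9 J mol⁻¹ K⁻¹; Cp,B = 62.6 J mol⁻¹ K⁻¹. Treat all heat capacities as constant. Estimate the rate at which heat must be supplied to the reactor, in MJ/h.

Extent of reaction ξ = 0.767 × 15.8 = 12.119 mol/s
Reaction term: ξ·ΔH°_rxn = 12.119 × 57.2 = 693.18 kJ/s
Sensible, feed 49.0→25 °C: -23.852 kJ/s
Outlet flows (mol/s): A 3.6814, B 12.119
Sensible, products 25→172 °C: 145.56 kJ/s
Q = ΔH = 814.89 kJ/s = 814.89 kW
Heat supplied = 2933.6 MJ/h

Q_in = 2930 MJ/h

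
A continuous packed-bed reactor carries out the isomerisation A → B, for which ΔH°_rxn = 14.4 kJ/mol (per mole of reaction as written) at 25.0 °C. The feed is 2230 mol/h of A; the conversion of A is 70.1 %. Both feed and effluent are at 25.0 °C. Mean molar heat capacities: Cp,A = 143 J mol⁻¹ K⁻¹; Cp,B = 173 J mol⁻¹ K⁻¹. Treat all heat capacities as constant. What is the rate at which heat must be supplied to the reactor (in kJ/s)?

Extent of reaction ξ = 0.701 × 2230 = 1563.2 mol/h
Reaction term: ξ·ΔH°_rxn = 1563.2 × 14.4 = 22511 kJ/h
Q = ΔH = 22511 kJ/h = 6.2529 kW
Heat supplied = 6.2529 kJ/s

Q_in = 6.25 kJ/s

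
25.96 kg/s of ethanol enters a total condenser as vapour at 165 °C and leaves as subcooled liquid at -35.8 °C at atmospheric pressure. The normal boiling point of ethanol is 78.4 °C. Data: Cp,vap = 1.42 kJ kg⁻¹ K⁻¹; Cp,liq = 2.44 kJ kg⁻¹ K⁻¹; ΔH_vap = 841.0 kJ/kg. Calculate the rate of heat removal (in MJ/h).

vapour 165→78.4 °C: -122.97 kJ/kg
condensation at 78.4 °C: -841 kJ/kg
liquid 78.4→-35.8 °C: -278.65 kJ/kg
Δh = -122.97 + -841 + -278.65 = -1242.6 kJ/kg
Q = ṁ·Δh = 25.96 kg/s × -1242.6 kJ/kg = -32258 kJ/s
|Q| = 32258 kW = 116130 MJ/h

Q_c = 116000 MJ/h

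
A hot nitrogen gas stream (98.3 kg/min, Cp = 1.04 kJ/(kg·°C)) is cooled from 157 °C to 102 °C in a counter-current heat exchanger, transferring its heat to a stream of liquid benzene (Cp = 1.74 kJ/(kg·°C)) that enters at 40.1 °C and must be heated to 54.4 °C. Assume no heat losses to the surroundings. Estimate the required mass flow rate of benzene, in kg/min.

Heat released by hot stream: Q = 98.3 × 1.04 × (157 − 102) = 5622.8 kJ/min
Energy balance on cold side (adiabatic exchanger): Q = ṁ_c·Cp_c·(T_c,out − T_c,in)
ṁ_c = 5622.8 / [1.74 × (54.4 − 40.1)] = 225.98 kg/min

ṁ_c = 226 kg/min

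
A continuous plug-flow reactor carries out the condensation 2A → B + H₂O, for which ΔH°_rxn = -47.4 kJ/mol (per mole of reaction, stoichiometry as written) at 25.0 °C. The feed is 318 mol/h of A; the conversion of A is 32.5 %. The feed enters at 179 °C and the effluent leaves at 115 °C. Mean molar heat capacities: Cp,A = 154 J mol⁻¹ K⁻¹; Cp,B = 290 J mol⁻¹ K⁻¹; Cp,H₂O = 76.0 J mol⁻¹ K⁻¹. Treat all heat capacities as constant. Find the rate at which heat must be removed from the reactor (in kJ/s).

Extent of reaction ξ = 0.325 × 318 / 2 = 51.675 mol/h
Reaction term: ξ·ΔH°_rxn = 51.675 × -47.4 = -2449.4 kJ/h
Sensible, feed 179→25 °C: -7541.7 kJ/h
Outlet flows (mol/h): A 214.65, B 51.675, H₂O 51.675
Sensible, products 25→115 °C: 4677.2 kJ/h
Q = ΔH = -5313.9 kJ/h = -1.4761 kW
Heat removed = 1.4761 kJ/s

Q_out = 1.48 kJ/s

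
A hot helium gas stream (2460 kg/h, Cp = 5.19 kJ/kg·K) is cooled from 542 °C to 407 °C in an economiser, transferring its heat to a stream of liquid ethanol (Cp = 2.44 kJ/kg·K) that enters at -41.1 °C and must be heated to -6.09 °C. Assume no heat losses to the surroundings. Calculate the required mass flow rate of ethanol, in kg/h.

Heat released by hot stream: Q = 2460 × 5.19 × (542 − 407) = 1.7236e+06 kJ/h
Energy balance on cold side (adiabatic exchanger): Q = ṁ_c·Cp_c·(T_c,out − T_c,in)
ṁ_c = 1.7236e+06 / [2.44 × (-6.09 − -41.1)] = 20177 kg/h

ṁ_c = 20200 kg/h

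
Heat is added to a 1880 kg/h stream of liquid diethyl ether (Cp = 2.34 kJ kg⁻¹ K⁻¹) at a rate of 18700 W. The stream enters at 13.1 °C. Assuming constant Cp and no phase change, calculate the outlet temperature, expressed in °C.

Q = 18700 W = 67320 kJ/h
ΔT = Q/(ṁ·Cp) = 67320/(1880×2.34) = 15.303 K
T_out = 13.1 + 15.303 = 28.403 °C

T_out = 28.4 °C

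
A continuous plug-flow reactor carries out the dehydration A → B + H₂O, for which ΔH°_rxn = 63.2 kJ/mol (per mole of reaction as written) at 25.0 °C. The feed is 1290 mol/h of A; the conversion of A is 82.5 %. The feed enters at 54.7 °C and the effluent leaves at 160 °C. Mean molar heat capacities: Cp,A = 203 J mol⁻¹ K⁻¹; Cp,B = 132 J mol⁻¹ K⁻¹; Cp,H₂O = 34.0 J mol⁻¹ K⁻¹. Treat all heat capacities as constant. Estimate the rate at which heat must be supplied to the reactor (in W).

Q_in = 24900 W

Extent of reaction ξ = 0.825 × 1290 = 1064.2 mol/h
Reaction term: ξ·ΔH°_rxn = 1064.2 × 63.2 = 67261 kJ/h
Sensible, feed 54.7→25 °C: -7777.5 kJ/h
Outlet flows (mol/h): A 225.75, B 1064.2, H₂O 1064.2
Sensible, products 25→160 °C: 30037 kJ/h
Q = ΔH = 89520 kJ/h = 24.867 kW
Heat supplied = 24867 W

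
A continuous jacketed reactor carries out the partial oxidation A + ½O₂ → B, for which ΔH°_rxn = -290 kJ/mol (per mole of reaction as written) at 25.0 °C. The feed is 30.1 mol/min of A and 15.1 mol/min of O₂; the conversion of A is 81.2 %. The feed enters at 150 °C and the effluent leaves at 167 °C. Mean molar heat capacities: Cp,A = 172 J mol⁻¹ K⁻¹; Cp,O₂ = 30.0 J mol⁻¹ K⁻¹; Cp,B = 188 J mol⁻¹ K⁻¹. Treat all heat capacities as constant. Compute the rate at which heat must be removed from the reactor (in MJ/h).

Extent of reaction ξ = 0.812 × 30.1 = 24.441 mol/min
Reaction term: ξ·ΔH°_rxn = 24.441 × -290 = -7087.9 kJ/min
Sensible, feed 150→25 °C: -703.77 kJ/min
Outlet flows (mol/min): A 5.6588, O₂ 2.8794, B 24.441
Sensible, products 25→167 °C: 802.96 kJ/min
Q = ΔH = -6988.8 kJ/min = -116.48 kW
Heat removed = 419.33 MJ/h

Q_out = 419 MJ/h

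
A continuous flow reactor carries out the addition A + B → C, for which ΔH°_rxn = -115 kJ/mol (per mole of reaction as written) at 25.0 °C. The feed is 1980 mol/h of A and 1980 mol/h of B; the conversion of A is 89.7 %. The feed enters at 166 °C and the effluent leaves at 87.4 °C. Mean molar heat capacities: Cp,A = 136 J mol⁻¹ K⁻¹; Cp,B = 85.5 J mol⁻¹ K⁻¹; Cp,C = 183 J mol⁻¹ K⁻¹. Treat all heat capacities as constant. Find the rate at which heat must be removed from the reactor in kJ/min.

Extent of reaction ξ = 0.897 × 1980 = 1776.1 mol/h
Reaction term: ξ·ΔH°_rxn = 1776.1 × -115 = -204250 kJ/h
Sensible, feed 166→25 °C: -61838 kJ/h
Outlet flows (mol/h): A 203.94, B 203.94, C 1776.1
Sensible, products 25→87.4 °C: 23100 kJ/h
Q = ΔH = -242990 kJ/h = -67.496 kW
Heat removed = 4049.8 kJ/min

Q_out = 4050 kJ/min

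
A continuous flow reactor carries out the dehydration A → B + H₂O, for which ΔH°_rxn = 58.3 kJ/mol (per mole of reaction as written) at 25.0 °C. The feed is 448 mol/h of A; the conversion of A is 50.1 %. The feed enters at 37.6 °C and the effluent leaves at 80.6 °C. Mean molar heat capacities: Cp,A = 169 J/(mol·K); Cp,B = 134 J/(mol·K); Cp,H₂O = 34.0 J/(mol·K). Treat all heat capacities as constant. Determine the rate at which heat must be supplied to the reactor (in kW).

Q_in = 4.54 kW

Extent of reaction ξ = 0.501 × 448 = 224.45 mol/h
Reaction term: ξ·ΔH°_rxn = 224.45 × 58.3 = 13085 kJ/h
Sensible, feed 37.6→25 °C: -953.97 kJ/h
Outlet flows (mol/h): A 223.55, B 224.45, H₂O 224.45
Sensible, products 25→80.6 °C: 4197.1 kJ/h
Q = ΔH = 16328 kJ/h = 4.5357 kW
Heat supplied = 4.5357 kW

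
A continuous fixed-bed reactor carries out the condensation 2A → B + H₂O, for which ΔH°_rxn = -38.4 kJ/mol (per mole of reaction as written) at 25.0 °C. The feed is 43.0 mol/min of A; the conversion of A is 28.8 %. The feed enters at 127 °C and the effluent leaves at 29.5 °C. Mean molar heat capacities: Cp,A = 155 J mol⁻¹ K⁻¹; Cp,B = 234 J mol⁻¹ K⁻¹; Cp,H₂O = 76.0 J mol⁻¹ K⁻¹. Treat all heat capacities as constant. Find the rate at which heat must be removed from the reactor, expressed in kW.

Extent of reaction ξ = 0.288 × 43.0 / 2 = 6.192 mol/min
Reaction term: ξ·ΔH°_rxn = 6.192 × -38.4 = -237.77 kJ/min
Sensible, feed 127→25 °C: -679.83 kJ/min
Outlet flows (mol/min): A 30.616, B 6.192, H₂O 6.192
Sensible, products 25→29.5 °C: 29.992 kJ/min
Q = ΔH = -887.61 kJ/min = -14.794 kW
Heat removed = 14.794 kW

Q_out = 14.8 kW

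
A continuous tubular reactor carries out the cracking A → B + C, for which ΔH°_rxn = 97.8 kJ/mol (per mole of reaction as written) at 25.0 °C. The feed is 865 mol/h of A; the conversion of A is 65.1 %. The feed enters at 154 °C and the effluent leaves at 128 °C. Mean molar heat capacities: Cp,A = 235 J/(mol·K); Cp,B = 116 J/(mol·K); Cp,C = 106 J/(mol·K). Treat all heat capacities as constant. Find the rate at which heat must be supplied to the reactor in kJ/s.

Q_in = 13.6 kJ/s

Extent of reaction ξ = 0.651 × 865 = 563.12 mol/h
Reaction term: ξ·ΔH°_rxn = 563.12 × 97.8 = 55073 kJ/h
Sensible, feed 154→25 °C: -26222 kJ/h
Outlet flows (mol/h): A 301.88, B 563.12, C 563.12
Sensible, products 25→128 °C: 20183 kJ/h
Q = ΔH = 49033 kJ/h = 13.62 kW
Heat supplied = 13.62 kJ/s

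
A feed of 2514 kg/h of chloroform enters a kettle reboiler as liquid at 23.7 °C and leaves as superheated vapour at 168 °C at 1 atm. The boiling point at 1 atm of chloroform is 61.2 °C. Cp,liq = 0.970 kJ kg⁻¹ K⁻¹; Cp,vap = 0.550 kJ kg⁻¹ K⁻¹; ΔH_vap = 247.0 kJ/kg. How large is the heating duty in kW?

Q = 239 kW

liquid 23.7→61.2 °C: 36.375 kJ/kg
vaporisation at 61.2 °C: 247 kJ/kg
vapour 61.2→168 °C: 58.74 kJ/kg
Δh = 36.375 + 247 + 58.74 = 342.12 kJ/kg
Q = ṁ·Δh = 2514 kg/h × 342.12 kJ/kg = 860080 kJ/h
|Q| = 238.91 kW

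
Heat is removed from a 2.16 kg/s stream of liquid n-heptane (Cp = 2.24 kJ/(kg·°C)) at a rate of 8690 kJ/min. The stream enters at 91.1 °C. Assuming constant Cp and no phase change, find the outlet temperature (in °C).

Q = 8690 kJ/min = 144.83 kJ/s
ΔT = Q/(ṁ·Cp) = 144.83/(2.16×2.24) = 29.934 K
T_out = 91.1 − 29.934 = 61.166 °C

T_out = 61.2 °C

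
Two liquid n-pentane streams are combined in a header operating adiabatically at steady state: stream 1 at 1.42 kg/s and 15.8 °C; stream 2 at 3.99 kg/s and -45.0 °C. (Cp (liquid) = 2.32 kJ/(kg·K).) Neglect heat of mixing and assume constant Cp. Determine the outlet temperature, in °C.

T_out = -29.0 °C

Energy balance with Q = 0: Σ ṁᵢCp,ᵢ(T_out − Tᵢ) = 0
T_out = Σ ṁᵢCp,ᵢTᵢ / Σ ṁᵢCp,ᵢ
      = -364.5 / 12.551 = -29.041 °C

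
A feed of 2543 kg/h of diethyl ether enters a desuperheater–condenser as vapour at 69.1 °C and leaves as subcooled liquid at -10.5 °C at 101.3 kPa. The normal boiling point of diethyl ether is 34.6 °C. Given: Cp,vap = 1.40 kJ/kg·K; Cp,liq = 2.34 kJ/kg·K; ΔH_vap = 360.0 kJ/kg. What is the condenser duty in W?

vapour 69.1→34.6 °C: -48.3 kJ/kg
condensation at 34.6 °C: -360 kJ/kg
liquid 34.6→-10.5 °C: -105.53 kJ/kg
Δh = -48.3 + -360 + -105.53 = -513.83 kJ/kg
Q = ṁ·Δh = 2543 kg/h × -513.83 kJ/kg = -1.3067e+06 kJ/h
|Q| = 362.97 kW = 362970 W

Q_c = 363000 W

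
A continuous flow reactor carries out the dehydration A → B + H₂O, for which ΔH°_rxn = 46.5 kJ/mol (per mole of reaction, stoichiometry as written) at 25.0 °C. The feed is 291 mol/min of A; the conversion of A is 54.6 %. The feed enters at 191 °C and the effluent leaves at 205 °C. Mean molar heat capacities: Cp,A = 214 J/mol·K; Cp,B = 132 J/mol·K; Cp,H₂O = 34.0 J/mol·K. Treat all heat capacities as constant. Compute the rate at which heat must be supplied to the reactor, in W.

Q_in = 115000 W

Extent of reaction ξ = 0.546 × 291 = 158.89 mol/min
Reaction term: ξ·ΔH°_rxn = 158.89 × 46.5 = 7388.2 kJ/min
Sensible, feed 191→25 °C: -10337 kJ/min
Outlet flows (mol/min): A 132.11, B 158.89, H₂O 158.89
Sensible, products 25→205 °C: 9836.5 kJ/min
Q = ΔH = 6887.3 kJ/min = 114.79 kW
Heat supplied = 114790 W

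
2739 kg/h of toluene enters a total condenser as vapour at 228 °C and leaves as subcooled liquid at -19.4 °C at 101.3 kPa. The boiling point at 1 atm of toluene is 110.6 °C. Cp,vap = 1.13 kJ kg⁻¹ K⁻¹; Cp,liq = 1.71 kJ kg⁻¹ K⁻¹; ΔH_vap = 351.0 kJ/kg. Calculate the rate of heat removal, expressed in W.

vapour 228→110.6 °C: -132.66 kJ/kg
condensation at 110.6 °C: -351 kJ/kg
liquid 110.6→-19.4 °C: -222.3 kJ/kg
Δh = -132.66 + -351 + -222.3 = -705.96 kJ/kg
Q = ṁ·Δh = 2739 kg/h × -705.96 kJ/kg = -1.9336e+06 kJ/h
|Q| = 537.12 kW = 537120 W

Q_c = 537000 W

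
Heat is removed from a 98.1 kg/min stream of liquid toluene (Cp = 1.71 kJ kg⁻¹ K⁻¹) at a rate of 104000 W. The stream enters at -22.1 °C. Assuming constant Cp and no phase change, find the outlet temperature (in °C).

Q = 104000 W = 6240 kJ/min
ΔT = Q/(ṁ·Cp) = 6240/(98.1×1.71) = 37.198 K
T_out = -22.1 − 37.198 = -59.298 °C

T_out = -59.3 °C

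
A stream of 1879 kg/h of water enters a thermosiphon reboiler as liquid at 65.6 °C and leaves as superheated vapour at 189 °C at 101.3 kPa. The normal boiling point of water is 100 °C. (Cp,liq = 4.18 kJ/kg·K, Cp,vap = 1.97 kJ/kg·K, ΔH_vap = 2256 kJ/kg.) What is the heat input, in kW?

liquid 65.6→100 °C: 143.79 kJ/kg
vaporisation at 100 °C: 2256 kJ/kg
vapour 100→189 °C: 175.33 kJ/kg
Δh = 143.79 + 2256 + 175.33 = 2575.1 kJ/kg
Q = ṁ·Δh = 1879 kg/h × 2575.1 kJ/kg = 4.8387e+06 kJ/h
|Q| = 1344.1 kW

Q = 1340 kW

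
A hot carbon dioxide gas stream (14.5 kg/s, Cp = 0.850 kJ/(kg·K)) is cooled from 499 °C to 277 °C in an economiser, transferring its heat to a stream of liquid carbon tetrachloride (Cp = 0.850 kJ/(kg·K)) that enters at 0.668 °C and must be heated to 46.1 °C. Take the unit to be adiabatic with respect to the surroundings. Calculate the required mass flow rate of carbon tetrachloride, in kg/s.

Heat released by hot stream: Q = 14.5 × 0.850 × (499 − 277) = 2736.1 kJ/s
Energy balance on cold side (adiabatic exchanger): Q = ṁ_c·Cp_c·(T_c,out − T_c,in)
ṁ_c = 2736.1 / [0.850 × (46.1 − 0.668)] = 70.853 kg/s

ṁ_c = 70.9 kg/s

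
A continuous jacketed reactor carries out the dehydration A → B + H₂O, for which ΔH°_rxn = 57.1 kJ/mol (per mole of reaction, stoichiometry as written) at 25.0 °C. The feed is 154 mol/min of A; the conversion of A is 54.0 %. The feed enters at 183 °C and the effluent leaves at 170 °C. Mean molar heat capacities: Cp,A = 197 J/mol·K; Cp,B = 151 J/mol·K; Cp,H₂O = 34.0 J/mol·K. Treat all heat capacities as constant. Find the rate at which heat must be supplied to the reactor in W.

Q_in = 70200 W

Extent of reaction ξ = 0.540 × 154 = 83.16 mol/min
Reaction term: ξ·ΔH°_rxn = 83.16 × 57.1 = 4748.4 kJ/min
Sensible, feed 183→25 °C: -4793.4 kJ/min
Outlet flows (mol/min): A 70.84, B 83.16, H₂O 83.16
Sensible, products 25→170 °C: 4254.3 kJ/min
Q = ΔH = 4209.3 kJ/min = 70.156 kW
Heat supplied = 70156 W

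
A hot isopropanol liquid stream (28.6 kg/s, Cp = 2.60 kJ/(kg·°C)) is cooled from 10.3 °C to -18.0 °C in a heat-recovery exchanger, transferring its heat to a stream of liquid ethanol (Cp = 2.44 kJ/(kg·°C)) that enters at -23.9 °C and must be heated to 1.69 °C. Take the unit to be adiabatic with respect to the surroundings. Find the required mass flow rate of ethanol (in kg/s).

ṁ_c = 33.7 kg/s

Heat released by hot stream: Q = 28.6 × 2.60 × (10.3 − -18.0) = 2104.4 kJ/s
Energy balance on cold side (adiabatic exchanger): Q = ṁ_c·Cp_c·(T_c,out − T_c,in)
ṁ_c = 2104.4 / [2.44 × (1.69 − -23.9)] = 33.703 kg/s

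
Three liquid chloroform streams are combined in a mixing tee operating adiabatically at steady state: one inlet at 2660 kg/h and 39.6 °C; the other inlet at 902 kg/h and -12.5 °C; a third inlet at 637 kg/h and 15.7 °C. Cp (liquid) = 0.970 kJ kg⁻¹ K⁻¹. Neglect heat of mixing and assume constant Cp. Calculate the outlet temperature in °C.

No heat crosses the boundary, so H_out = H_in.
Σ ṁᵢCp,ᵢTᵢ = 2660×0.970×39.6 + 902×0.970×-12.5 + 637×0.970×15.7 = 100940
Σ ṁᵢCp,ᵢ = 2660×0.970 + 902×0.970 + 637×0.970 = 4073
T_out = 100940 / 4073 = 24.783 °C

T_out = 24.8 °C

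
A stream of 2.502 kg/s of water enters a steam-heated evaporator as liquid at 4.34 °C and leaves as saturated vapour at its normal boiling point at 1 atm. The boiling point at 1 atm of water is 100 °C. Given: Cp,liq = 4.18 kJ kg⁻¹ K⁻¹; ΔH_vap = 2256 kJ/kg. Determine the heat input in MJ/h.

liquid 4.34→100 °C: 399.86 kJ/kg
vaporisation at 100 °C: 2256 kJ/kg
Δh = 399.86 + 2256 = 2655.9 kJ/kg
Q = ṁ·Δh = 2.502 kg/s × 2655.9 kJ/kg = 6645 kJ/s
|Q| = 6645 kW = 23922 MJ/h

Q = 23900 MJ/h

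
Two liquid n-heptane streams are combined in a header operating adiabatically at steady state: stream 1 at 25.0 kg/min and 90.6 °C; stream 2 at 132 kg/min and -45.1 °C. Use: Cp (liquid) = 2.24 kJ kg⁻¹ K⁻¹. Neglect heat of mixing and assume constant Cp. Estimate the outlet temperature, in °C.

T_out = -23.5 °C

Adiabatic, steady state ⇒ Σ ṁᵢCp,ᵢ(T_out − Tᵢ) = 0
Σ ṁᵢCp,ᵢTᵢ = 25.0×2.24×90.6 + 132×2.24×-45.1 = -8261.6
Σ ṁᵢCp,ᵢ = 25.0×2.24 + 132×2.24 = 351.68
T_out = -8261.6 / 351.68 = -23.492 °C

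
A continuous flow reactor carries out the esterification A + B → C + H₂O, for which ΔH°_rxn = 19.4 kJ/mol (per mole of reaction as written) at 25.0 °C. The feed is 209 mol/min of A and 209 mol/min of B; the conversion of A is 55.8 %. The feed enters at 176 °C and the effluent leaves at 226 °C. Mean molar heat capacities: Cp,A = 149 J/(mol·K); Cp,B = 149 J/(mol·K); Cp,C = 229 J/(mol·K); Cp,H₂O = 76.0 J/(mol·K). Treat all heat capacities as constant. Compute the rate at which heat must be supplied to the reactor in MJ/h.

Q_in = 332 MJ/h

Extent of reaction ξ = 0.558 × 209 = 116.62 mol/min
Reaction term: ξ·ΔH°_rxn = 116.62 × 19.4 = 2262.5 kJ/min
Sensible, feed 176→25 °C: -9404.6 kJ/min
Outlet flows (mol/min): A 92.378, B 92.378, C 116.62, H₂O 116.62
Sensible, products 25→226 °C: 12683 kJ/min
Q = ΔH = 5540.7 kJ/min = 92.344 kW
Heat supplied = 332.44 MJ/h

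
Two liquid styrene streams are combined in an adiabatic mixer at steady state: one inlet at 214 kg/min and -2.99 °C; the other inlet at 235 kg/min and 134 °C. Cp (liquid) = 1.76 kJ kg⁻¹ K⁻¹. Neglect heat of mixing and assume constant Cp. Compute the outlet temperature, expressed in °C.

Energy balance with Q = 0: Σ ṁᵢCp,ᵢ(T_out − Tᵢ) = 0
T_out = Σ ṁᵢCp,ᵢTᵢ / Σ ṁᵢCp,ᵢ
      = 54296 / 790.24 = 68.709 °C

T_out = 68.7 °C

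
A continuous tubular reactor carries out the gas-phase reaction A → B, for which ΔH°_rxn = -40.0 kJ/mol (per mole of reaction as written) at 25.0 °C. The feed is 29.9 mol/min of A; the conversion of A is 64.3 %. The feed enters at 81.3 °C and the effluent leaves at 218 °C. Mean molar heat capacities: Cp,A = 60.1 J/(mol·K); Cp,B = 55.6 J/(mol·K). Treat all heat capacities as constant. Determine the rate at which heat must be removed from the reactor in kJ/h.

Q_out = 32400 kJ/h

Extent of reaction ξ = 0.643 × 29.9 = 19.226 mol/min
Reaction term: ξ·ΔH°_rxn = 19.226 × -40.0 = -769.03 kJ/min
Sensible, feed 81.3→25 °C: -101.17 kJ/min
Outlet flows (mol/min): A 10.674, B 19.226
Sensible, products 25→218 °C: 330.12 kJ/min
Q = ΔH = -540.08 kJ/min = -9.0013 kW
Heat removed = 32405 kJ/h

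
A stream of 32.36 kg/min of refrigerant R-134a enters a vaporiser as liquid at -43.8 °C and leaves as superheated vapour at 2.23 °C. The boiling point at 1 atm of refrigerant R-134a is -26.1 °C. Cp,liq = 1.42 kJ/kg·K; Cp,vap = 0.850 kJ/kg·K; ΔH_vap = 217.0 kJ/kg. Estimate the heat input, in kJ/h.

liquid -43.8→-26.1 °C: 25.134 kJ/kg
vaporisation at -26.1 °C: 217 kJ/kg
vapour -26.1→2.23 °C: 24.081 kJ/kg
Δh = 25.134 + 217 + 24.081 = 266.21 kJ/kg
Q = ṁ·Δh = 32.36 kg/min × 266.21 kJ/kg = 8614.7 kJ/min
|Q| = 143.58 kW = 516880 kJ/h

Q = 517000 kJ/h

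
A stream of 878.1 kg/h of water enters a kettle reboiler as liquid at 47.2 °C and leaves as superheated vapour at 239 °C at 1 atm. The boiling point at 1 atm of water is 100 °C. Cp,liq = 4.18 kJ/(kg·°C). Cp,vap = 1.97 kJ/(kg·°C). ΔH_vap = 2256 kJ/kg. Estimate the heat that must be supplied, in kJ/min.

liquid 47.2→100 °C: 220.7 kJ/kg
vaporisation at 100 °C: 2256 kJ/kg
vapour 100→239 °C: 273.83 kJ/kg
Δh = 220.7 + 2256 + 273.83 = 2750.5 kJ/kg
Q = ṁ·Δh = 878.1 kg/h × 2750.5 kJ/kg = 2.4152e+06 kJ/h
|Q| = 670.9 kW = 40254 kJ/min

Q = 40300 kJ/min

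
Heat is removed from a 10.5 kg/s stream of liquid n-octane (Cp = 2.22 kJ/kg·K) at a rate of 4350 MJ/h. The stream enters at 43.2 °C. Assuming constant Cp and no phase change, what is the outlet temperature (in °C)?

Q = 4350 MJ/h = 1208.3 kJ/s
ΔT = Q/(ṁ·Cp) = 1208.3/(10.5×2.22) = 51.838 K
T_out = 43.2 − 51.838 = -8.6376 °C

T_out = -8.64 °C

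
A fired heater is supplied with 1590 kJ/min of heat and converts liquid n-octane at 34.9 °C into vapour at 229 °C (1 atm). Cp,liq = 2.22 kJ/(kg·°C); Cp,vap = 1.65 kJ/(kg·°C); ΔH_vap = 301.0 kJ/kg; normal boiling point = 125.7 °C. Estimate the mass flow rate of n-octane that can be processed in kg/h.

ṁ = 142 kg/h

Δh = 2.22×(125.7−34.9) + 301.0 + 1.65×(229−125.7) = 673.02 kJ/kg
Q = 1590 kJ/min = 26.5 kJ/s = 95400 kJ/h
ṁ = Q/Δh = 95400 / 673.02 = 141.75 kg/h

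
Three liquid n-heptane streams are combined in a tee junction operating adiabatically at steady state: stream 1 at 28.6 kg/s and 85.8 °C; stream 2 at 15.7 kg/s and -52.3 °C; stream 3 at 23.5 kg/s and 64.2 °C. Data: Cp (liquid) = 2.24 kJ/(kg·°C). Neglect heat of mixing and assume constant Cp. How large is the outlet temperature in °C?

T_out = 46.3 °C

Adiabatic, steady state ⇒ Σ ṁᵢCp,ᵢ(T_out − Tᵢ) = 0
Σ ṁᵢCp,ᵢTᵢ = 28.6×2.24×85.8 + 15.7×2.24×-52.3 + 23.5×2.24×64.2 = 7036.9
Σ ṁᵢCp,ᵢ = 28.6×2.24 + 15.7×2.24 + 23.5×2.24 = 151.87
T_out = 7036.9 / 151.87 = 46.334 °C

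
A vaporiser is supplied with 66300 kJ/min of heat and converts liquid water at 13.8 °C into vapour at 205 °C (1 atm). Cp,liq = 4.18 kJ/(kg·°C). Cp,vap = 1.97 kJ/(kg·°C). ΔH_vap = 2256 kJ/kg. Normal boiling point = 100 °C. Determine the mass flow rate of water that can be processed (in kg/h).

ṁ = 1410 kg/h

Δh = 4.18×(100−13.8) + 2256 + 1.97×(205−100) = 2823.2 kJ/kg
Q = 66300 kJ/min = 1105 kJ/s = 3.978e+06 kJ/h
ṁ = Q/Δh = 3.978e+06 / 2823.2 = 1409.1 kg/h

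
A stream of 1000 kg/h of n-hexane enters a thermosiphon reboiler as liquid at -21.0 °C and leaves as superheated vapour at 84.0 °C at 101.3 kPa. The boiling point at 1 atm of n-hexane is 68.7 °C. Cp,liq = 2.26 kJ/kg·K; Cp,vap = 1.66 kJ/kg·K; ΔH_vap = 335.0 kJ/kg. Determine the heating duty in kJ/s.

Q = 156 kJ/s

liquid -21.0→68.7 °C: 202.72 kJ/kg
vaporisation at 68.7 °C: 335 kJ/kg
vapour 68.7→84.0 °C: 25.398 kJ/kg
Δh = 202.72 + 335 + 25.398 = 563.12 kJ/kg
Q = ṁ·Δh = 1000 kg/h × 563.12 kJ/kg = 563120 kJ/h
|Q| = 156.42 kW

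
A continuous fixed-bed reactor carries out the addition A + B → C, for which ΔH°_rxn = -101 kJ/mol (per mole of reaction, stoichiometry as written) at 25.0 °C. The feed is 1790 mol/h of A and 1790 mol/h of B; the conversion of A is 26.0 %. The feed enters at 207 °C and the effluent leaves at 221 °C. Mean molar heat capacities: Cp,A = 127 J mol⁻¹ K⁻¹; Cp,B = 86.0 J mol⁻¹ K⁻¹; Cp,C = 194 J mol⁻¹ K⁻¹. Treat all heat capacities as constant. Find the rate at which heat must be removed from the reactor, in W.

Extent of reaction ξ = 0.260 × 1790 = 465.4 mol/h
Reaction term: ξ·ΔH°_rxn = 465.4 × -101 = -47005 kJ/h
Sensible, feed 207→25 °C: -69391 kJ/h
Outlet flows (mol/h): A 1324.6, B 1324.6, C 465.4
Sensible, products 25→221 °C: 72996 kJ/h
Q = ΔH = -43401 kJ/h = -12.056 kW
Heat removed = 12056 W

Q_out = 12100 W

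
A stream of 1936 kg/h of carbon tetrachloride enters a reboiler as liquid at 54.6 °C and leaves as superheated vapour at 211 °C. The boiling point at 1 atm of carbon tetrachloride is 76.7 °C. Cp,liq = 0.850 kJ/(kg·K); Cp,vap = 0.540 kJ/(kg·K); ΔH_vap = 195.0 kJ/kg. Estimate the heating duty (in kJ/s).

Q = 154 kJ/s

liquid 54.6→76.7 °C: 18.785 kJ/kg
vaporisation at 76.7 °C: 195 kJ/kg
vapour 76.7→211 °C: 72.522 kJ/kg
Δh = 18.785 + 195 + 72.522 = 286.31 kJ/kg
Q = ṁ·Δh = 1936 kg/h × 286.31 kJ/kg = 554290 kJ/h
|Q| = 153.97 kW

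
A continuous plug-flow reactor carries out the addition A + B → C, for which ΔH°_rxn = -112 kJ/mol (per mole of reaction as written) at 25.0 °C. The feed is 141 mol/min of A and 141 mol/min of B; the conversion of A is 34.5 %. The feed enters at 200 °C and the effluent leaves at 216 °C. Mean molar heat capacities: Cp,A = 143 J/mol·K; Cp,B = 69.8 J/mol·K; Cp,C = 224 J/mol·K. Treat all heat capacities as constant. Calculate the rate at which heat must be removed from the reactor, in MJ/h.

Extent of reaction ξ = 0.345 × 141 = 48.645 mol/min
Reaction term: ξ·ΔH°_rxn = 48.645 × -112 = -5448.2 kJ/min
Sensible, feed 200→25 °C: -5250.8 kJ/min
Outlet flows (mol/min): A 92.355, B 92.355, C 48.645
Sensible, products 25→216 °C: 5835 kJ/min
Q = ΔH = -4864.1 kJ/min = -81.068 kW
Heat removed = 291.85 MJ/h

Q_out = 292 MJ/h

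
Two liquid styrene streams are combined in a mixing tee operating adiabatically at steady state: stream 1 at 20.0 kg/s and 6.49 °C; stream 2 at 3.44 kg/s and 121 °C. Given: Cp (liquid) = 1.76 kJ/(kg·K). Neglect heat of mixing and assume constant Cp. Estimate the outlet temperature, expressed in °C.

No heat crosses the boundary, so H_out = H_in.
Σ ṁᵢCp,ᵢTᵢ = 20.0×1.76×6.49 + 3.44×1.76×121 = 961.03
Σ ṁᵢCp,ᵢ = 20.0×1.76 + 3.44×1.76 = 41.254
T_out = 961.03 / 41.254 = 23.295 °C

T_out = 23.3 °C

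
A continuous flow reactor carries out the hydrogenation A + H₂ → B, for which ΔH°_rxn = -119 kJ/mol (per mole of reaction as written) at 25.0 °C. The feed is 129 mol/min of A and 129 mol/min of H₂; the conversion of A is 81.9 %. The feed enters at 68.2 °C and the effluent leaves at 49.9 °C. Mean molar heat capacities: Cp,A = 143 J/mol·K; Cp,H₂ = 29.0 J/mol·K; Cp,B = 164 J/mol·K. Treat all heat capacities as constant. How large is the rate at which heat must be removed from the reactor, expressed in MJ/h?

Q_out = 780 MJ/h

Extent of reaction ξ = 0.819 × 129 = 105.65 mol/min
Reaction term: ξ·ΔH°_rxn = 105.65 × -119 = -12572 kJ/min
Sensible, feed 68.2→25 °C: -958.52 kJ/min
Outlet flows (mol/min): A 23.349, H₂ 23.349, B 105.65
Sensible, products 25→49.9 °C: 531.44 kJ/min
Q = ΔH = -13000 kJ/min = -216.66 kW
Heat removed = 779.97 MJ/h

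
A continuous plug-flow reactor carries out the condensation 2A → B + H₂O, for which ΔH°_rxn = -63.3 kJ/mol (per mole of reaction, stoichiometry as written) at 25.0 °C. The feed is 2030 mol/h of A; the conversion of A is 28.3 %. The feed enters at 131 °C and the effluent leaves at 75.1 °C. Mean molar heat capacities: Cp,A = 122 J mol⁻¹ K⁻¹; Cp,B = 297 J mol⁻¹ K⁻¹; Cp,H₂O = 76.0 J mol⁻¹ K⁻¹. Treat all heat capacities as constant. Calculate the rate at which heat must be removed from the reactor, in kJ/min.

Extent of reaction ξ = 0.283 × 2030 / 2 = 287.24 mol/h
Reaction term: ξ·ΔH°_rxn = 287.24 × -63.3 = -18183 kJ/h
Sensible, feed 131→25 °C: -26252 kJ/h
Outlet flows (mol/h): A 1455.5, B 287.24, H₂O 287.24
Sensible, products 25→75.1 °C: 14264 kJ/h
Q = ΔH = -30170 kJ/h = -8.3807 kW
Heat removed = 502.84 kJ/min

Q_out = 503 kJ/min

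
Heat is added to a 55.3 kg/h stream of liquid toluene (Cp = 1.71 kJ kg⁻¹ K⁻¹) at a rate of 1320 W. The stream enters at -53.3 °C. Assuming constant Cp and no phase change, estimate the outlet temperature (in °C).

T_out = -3.05 °C

Q = 1320 W = 4752 kJ/h
ΔT = Q/(ṁ·Cp) = 4752/(55.3×1.71) = 50.252 K
T_out = -53.3 + 50.252 = -3.0478 °C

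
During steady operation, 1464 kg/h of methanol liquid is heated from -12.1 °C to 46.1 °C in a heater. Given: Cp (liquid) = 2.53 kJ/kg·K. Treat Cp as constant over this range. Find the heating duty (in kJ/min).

Q = 3590 kJ/min

Q = ṁ·Cp·ΔT = 1464 × 2.53 × (46.1 − -12.1) = 215570 kJ/h
Converting: 215570 / 3600 s = 59.88 kW
Heating duty = 3592.8 kJ/min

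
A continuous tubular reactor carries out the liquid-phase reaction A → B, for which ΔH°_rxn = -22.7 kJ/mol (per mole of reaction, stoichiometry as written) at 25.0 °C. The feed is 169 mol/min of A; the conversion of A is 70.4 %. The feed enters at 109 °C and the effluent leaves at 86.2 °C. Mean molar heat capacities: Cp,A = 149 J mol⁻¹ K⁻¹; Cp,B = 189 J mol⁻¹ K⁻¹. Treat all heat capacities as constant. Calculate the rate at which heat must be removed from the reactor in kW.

Q_out = 49.7 kW

Extent of reaction ξ = 0.704 × 169 = 118.98 mol/min
Reaction term: ξ·ΔH°_rxn = 118.98 × -22.7 = -2700.8 kJ/min
Sensible, feed 109→25 °C: -2115.2 kJ/min
Outlet flows (mol/min): A 50.024, B 118.98
Sensible, products 25→86.2 °C: 1832.3 kJ/min
Q = ΔH = -2983.6 kJ/min = -49.727 kW
Heat removed = 49.727 kW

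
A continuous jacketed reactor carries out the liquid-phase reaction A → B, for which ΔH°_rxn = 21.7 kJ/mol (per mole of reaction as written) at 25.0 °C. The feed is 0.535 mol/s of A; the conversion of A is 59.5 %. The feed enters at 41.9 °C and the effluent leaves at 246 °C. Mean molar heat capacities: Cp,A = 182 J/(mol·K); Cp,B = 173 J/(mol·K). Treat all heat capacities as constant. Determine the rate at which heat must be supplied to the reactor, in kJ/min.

Extent of reaction ξ = 0.595 × 0.535 = 0.31833 mol/s
Reaction term: ξ·ΔH°_rxn = 0.31833 × 21.7 = 6.9077 kJ/s
Sensible, feed 41.9→25 °C: -1.6456 kJ/s
Outlet flows (mol/s): A 0.21668, B 0.31833
Sensible, products 25→246 °C: 20.886 kJ/s
Q = ΔH = 26.148 kJ/s = 26.148 kW
Heat supplied = 1568.9 kJ/min

Q_in = 1570 kJ/min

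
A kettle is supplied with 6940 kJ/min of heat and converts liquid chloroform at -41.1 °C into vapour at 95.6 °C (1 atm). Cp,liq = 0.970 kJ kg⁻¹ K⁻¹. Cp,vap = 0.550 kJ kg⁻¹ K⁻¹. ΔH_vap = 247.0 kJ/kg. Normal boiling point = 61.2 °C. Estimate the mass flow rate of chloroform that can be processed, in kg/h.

Δh = 0.970×(61.2−-41.1) + 247.0 + 0.550×(95.6−61.2) = 365.15 kJ/kg
Q = 6940 kJ/min = 115.67 kJ/s = 416400 kJ/h
ṁ = Q/Δh = 416400 / 365.15 = 1140.4 kg/h

ṁ = 1140 kg/h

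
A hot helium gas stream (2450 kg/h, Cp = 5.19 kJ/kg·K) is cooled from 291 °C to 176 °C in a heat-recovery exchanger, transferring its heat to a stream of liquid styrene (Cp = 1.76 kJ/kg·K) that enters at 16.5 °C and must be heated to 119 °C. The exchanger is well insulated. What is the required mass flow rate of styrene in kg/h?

Heat released by hot stream: Q = 2450 × 5.19 × (291 − 176) = 1.4623e+06 kJ/h
Energy balance on cold side (adiabatic exchanger): Q = ṁ_c·Cp_c·(T_c,out − T_c,in)
ṁ_c = 1.4623e+06 / [1.76 × (119 − 16.5)] = 8105.8 kg/h

ṁ_c = 8110 kg/h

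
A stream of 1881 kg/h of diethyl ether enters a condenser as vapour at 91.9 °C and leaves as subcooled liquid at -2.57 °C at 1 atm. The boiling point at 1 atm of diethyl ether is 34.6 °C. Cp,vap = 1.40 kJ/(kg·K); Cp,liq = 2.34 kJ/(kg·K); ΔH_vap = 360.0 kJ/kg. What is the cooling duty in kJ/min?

Q_c = 16500 kJ/min

vapour 91.9→34.6 °C: -80.22 kJ/kg
condensation at 34.6 °C: -360 kJ/kg
liquid 34.6→-2.57 °C: -86.978 kJ/kg
Δh = -80.22 + -360 + -86.978 = -527.2 kJ/kg
Q = ṁ·Δh = 1881 kg/h × -527.2 kJ/kg = -991660 kJ/h
|Q| = 275.46 kW = 16528 kJ/min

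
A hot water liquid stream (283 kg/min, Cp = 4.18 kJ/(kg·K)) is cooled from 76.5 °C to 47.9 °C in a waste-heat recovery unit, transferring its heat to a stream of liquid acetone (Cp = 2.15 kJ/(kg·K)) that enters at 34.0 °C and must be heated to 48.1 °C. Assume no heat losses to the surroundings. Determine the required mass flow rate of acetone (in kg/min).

Heat released by hot stream: Q = 283 × 4.18 × (76.5 − 47.9) = 33832 kJ/min
Energy balance on cold side (adiabatic exchanger): Q = ṁ_c·Cp_c·(T_c,out − T_c,in)
ṁ_c = 33832 / [2.15 × (48.1 − 34.0)] = 1116 kg/min

ṁ_c = 1120 kg/min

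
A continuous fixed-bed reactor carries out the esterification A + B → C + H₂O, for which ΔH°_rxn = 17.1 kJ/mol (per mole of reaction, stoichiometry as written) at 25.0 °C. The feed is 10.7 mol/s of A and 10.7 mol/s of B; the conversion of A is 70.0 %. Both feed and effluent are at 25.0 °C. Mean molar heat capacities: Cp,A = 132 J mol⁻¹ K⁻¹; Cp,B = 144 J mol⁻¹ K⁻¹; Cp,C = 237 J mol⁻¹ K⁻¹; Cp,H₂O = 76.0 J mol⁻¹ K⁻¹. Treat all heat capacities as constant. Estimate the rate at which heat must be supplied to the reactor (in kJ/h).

Q_in = 461000 kJ/h

Extent of reaction ξ = 0.700 × 10.7 = 7.49 mol/s
Reaction term: ξ·ΔH°_rxn = 7.49 × 17.1 = 128.08 kJ/s
Q = ΔH = 128.08 kJ/s = 128.08 kW
Heat supplied = 461080 kJ/h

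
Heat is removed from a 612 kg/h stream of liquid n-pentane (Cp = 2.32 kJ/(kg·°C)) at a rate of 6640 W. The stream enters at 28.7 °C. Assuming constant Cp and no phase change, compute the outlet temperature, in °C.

T_out = 11.9 °C

Q = 6640 W = 23904 kJ/h
ΔT = Q/(ṁ·Cp) = 23904/(612×2.32) = 16.836 K
T_out = 28.7 − 16.836 = 11.864 °C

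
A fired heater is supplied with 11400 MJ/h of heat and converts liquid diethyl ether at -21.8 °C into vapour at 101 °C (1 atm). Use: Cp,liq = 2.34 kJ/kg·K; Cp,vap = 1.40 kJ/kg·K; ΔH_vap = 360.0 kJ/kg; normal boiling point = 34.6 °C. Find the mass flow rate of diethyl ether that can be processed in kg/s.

ṁ = 5.41 kg/s

Δh = 2.34×(34.6−-21.8) + 360.0 + 1.40×(101−34.6) = 584.94 kJ/kg
Q = 11400 MJ/h = 3166.7 kJ/s = 3166.7 kJ/s
ṁ = Q/Δh = 3166.7 / 584.94 = 5.4137 kg/s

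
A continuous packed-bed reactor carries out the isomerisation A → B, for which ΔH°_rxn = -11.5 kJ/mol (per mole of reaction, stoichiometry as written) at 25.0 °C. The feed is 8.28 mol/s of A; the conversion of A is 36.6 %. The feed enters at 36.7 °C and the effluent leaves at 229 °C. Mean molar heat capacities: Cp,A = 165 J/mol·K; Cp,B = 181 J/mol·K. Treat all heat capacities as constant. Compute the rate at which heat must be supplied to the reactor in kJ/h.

Extent of reaction ξ = 0.366 × 8.28 = 3.0305 mol/s
Reaction term: ξ·ΔH°_rxn = 3.0305 × -11.5 = -34.851 kJ/s
Sensible, feed 36.7→25 °C: -15.985 kJ/s
Outlet flows (mol/s): A 5.2495, B 3.0305
Sensible, products 25→229 °C: 288.6 kJ/s
Q = ΔH = 237.76 kJ/s = 237.76 kW
Heat supplied = 855940 kJ/h

Q_in = 856000 kJ/h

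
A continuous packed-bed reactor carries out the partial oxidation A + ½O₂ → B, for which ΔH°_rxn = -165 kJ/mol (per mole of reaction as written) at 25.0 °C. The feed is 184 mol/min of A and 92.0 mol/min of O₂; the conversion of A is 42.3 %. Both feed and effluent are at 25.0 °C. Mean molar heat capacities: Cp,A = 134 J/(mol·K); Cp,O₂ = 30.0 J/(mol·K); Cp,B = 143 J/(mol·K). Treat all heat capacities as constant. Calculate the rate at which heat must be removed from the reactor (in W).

Extent of reaction ξ = 0.423 × 184 = 77.832 mol/min
Reaction term: ξ·ΔH°_rxn = 77.832 × -165 = -12842 kJ/min
Q = ΔH = -12842 kJ/min = -214.04 kW
Heat removed = 214040 W

Q_out = 214000 W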